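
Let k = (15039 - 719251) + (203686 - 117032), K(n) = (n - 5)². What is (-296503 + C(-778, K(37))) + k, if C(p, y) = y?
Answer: -913037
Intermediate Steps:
K(n) = (-5 + n)²
k = -617558 (k = -704212 + 86654 = -617558)
(-296503 + C(-778, K(37))) + k = (-296503 + (-5 + 37)²) - 617558 = (-296503 + 32²) - 617558 = (-296503 + 1024) - 617558 = -295479 - 617558 = -913037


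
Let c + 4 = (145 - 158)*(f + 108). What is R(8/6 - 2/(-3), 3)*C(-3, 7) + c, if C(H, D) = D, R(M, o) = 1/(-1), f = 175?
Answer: -3690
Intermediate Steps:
R(M, o) = -1
c = -3683 (c = -4 + (145 - 158)*(175 + 108) = -4 - 13*283 = -4 - 3679 = -3683)
R(8/6 - 2/(-3), 3)*C(-3, 7) + c = -1*7 - 3683 = -7 - 3683 = -3690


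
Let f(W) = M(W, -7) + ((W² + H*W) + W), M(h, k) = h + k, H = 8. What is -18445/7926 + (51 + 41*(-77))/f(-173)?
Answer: -136154899/55862448 ≈ -2.4373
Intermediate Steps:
f(W) = -7 + W² + 10*W (f(W) = (W - 7) + ((W² + 8*W) + W) = (-7 + W) + (W² + 9*W) = -7 + W² + 10*W)
-18445/7926 + (51 + 41*(-77))/f(-173) = -18445/7926 + (51 + 41*(-77))/(-7 + (-173)² + 10*(-173)) = -18445*1/7926 + (51 - 3157)/(-7 + 29929 - 1730) = -18445/7926 - 3106/28192 = -18445/7926 - 3106*1/28192 = -18445/7926 - 1553/14096 = -136154899/55862448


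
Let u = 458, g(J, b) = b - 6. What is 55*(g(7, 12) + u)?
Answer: 25520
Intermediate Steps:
g(J, b) = -6 + b
55*(g(7, 12) + u) = 55*((-6 + 12) + 458) = 55*(6 + 458) = 55*464 = 25520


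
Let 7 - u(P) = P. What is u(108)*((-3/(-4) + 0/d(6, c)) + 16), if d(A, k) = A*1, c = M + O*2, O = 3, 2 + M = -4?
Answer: -6767/4 ≈ -1691.8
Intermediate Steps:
M = -6 (M = -2 - 4 = -6)
c = 0 (c = -6 + 3*2 = -6 + 6 = 0)
d(A, k) = A
u(P) = 7 - P
u(108)*((-3/(-4) + 0/d(6, c)) + 16) = (7 - 1*108)*((-3/(-4) + 0/6) + 16) = (7 - 108)*((-3*(-1/4) + 0*(1/6)) + 16) = -101*((3/4 + 0) + 16) = -101*(3/4 + 16) = -101*67/4 = -6767/4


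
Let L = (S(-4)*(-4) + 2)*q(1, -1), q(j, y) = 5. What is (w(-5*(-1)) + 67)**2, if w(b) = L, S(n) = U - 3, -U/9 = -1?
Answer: 1849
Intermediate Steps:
U = 9 (U = -9*(-1) = 9)
S(n) = 6 (S(n) = 9 - 3 = 6)
L = -110 (L = (6*(-4) + 2)*5 = (-24 + 2)*5 = -22*5 = -110)
w(b) = -110
(w(-5*(-1)) + 67)**2 = (-110 + 67)**2 = (-43)**2 = 1849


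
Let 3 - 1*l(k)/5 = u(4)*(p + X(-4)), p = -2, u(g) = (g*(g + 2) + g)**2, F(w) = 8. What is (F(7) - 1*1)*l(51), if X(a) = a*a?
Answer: -384055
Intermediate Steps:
X(a) = a**2
u(g) = (g + g*(2 + g))**2 (u(g) = (g*(2 + g) + g)**2 = (g + g*(2 + g))**2)
l(k) = -54865 (l(k) = 15 - 5*4**2*(3 + 4)**2*(-2 + (-4)**2) = 15 - 5*16*7**2*(-2 + 16) = 15 - 5*16*49*14 = 15 - 3920*14 = 15 - 5*10976 = 15 - 54880 = -54865)
(F(7) - 1*1)*l(51) = (8 - 1*1)*(-54865) = (8 - 1)*(-54865) = 7*(-54865) = -384055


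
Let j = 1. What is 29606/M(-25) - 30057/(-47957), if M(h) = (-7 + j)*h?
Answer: 712161746/3596775 ≈ 198.00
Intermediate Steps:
M(h) = -6*h (M(h) = (-7 + 1)*h = -6*h)
29606/M(-25) - 30057/(-47957) = 29606/((-6*(-25))) - 30057/(-47957) = 29606/150 - 30057*(-1/47957) = 29606*(1/150) + 30057/47957 = 14803/75 + 30057/47957 = 712161746/3596775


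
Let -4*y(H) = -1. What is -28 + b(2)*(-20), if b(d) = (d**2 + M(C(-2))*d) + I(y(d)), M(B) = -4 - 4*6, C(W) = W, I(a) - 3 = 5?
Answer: 852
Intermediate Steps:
y(H) = 1/4 (y(H) = -1/4*(-1) = 1/4)
I(a) = 8 (I(a) = 3 + 5 = 8)
M(B) = -28 (M(B) = -4 - 24 = -28)
b(d) = 8 + d**2 - 28*d (b(d) = (d**2 - 28*d) + 8 = 8 + d**2 - 28*d)
-28 + b(2)*(-20) = -28 + (8 + 2**2 - 28*2)*(-20) = -28 + (8 + 4 - 56)*(-20) = -28 - 44*(-20) = -28 + 880 = 852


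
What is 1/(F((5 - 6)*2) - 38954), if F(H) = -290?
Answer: -1/39244 ≈ -2.5482e-5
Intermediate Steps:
1/(F((5 - 6)*2) - 38954) = 1/(-290 - 38954) = 1/(-39244) = -1/39244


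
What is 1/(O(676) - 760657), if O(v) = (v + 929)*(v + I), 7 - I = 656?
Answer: -1/717322 ≈ -1.3941e-6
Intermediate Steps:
I = -649 (I = 7 - 1*656 = 7 - 656 = -649)
O(v) = (-649 + v)*(929 + v) (O(v) = (v + 929)*(v - 649) = (929 + v)*(-649 + v) = (-649 + v)*(929 + v))
1/(O(676) - 760657) = 1/((-602921 + 676**2 + 280*676) - 760657) = 1/((-602921 + 456976 + 189280) - 760657) = 1/(43335 - 760657) = 1/(-717322) = -1/717322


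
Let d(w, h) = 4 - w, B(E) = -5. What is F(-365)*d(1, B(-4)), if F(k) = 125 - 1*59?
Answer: 198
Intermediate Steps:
F(k) = 66 (F(k) = 125 - 59 = 66)
F(-365)*d(1, B(-4)) = 66*(4 - 1*1) = 66*(4 - 1) = 66*3 = 198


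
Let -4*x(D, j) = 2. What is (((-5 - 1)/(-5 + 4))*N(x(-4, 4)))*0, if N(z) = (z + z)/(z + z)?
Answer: 0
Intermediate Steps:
x(D, j) = -½ (x(D, j) = -¼*2 = -½)
N(z) = 1 (N(z) = (2*z)/((2*z)) = (2*z)*(1/(2*z)) = 1)
(((-5 - 1)/(-5 + 4))*N(x(-4, 4)))*0 = (((-5 - 1)/(-5 + 4))*1)*0 = (-6/(-1)*1)*0 = (-6*(-1)*1)*0 = (6*1)*0 = 6*0 = 0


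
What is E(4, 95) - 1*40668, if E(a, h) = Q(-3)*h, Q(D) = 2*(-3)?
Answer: -41238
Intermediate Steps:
Q(D) = -6
E(a, h) = -6*h
E(4, 95) - 1*40668 = -6*95 - 1*40668 = -570 - 40668 = -41238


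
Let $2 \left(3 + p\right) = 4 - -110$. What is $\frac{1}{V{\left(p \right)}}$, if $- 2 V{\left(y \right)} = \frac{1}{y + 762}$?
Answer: $-1632$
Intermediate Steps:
$p = 54$ ($p = -3 + \frac{4 - -110}{2} = -3 + \frac{4 + 110}{2} = -3 + \frac{1}{2} \cdot 114 = -3 + 57 = 54$)
$V{\left(y \right)} = - \frac{1}{2 \left(762 + y\right)}$ ($V{\left(y \right)} = - \frac{1}{2 \left(y + 762\right)} = - \frac{1}{2 \left(762 + y\right)}$)
$\frac{1}{V{\left(p \right)}} = \frac{1}{\left(-1\right) \frac{1}{1524 + 2 \cdot 54}} = \frac{1}{\left(-1\right) \frac{1}{1524 + 108}} = \frac{1}{\left(-1\right) \frac{1}{1632}} = \frac{1}{- \frac{1}{1632}} = -1632$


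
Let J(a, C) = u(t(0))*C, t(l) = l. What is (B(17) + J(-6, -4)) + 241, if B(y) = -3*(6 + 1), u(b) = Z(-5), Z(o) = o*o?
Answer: 120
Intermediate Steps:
Z(o) = o**2
u(b) = 25 (u(b) = (-5)**2 = 25)
B(y) = -21 (B(y) = -3*7 = -21)
J(a, C) = 25*C
(B(17) + J(-6, -4)) + 241 = (-21 + 25*(-4)) + 241 = (-21 - 100) + 241 = -121 + 241 = 120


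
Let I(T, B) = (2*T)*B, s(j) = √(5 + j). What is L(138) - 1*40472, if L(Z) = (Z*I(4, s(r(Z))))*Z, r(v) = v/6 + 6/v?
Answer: -40472 + 6624*√14835 ≈ 7.6633e+5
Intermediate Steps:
r(v) = 6/v + v/6 (r(v) = v*(⅙) + 6/v = v/6 + 6/v = 6/v + v/6)
I(T, B) = 2*B*T
L(Z) = 8*Z²*√(5 + 6/Z + Z/6) (L(Z) = (Z*(2*√(5 + (6/Z + Z/6))*4))*Z = (Z*(2*√(5 + 6/Z + Z/6)*4))*Z = (Z*(8*√(5 + 6/Z + Z/6)))*Z = (8*Z*√(5 + 6/Z + Z/6))*Z = 8*Z²*√(5 + 6/Z + Z/6))
L(138) - 1*40472 = (4/3)*138²*√(180 + 6*138 + 216/138) - 1*40472 = (4/3)*19044*√(180 + 828 + 216*(1/138)) - 40472 = (4/3)*19044*√(180 + 828 + 36/23) - 40472 = (4/3)*19044*√(23220/23) - 40472 = (4/3)*19044*(6*√14835/23) - 40472 = 6624*√14835 - 40472 = -40472 + 6624*√14835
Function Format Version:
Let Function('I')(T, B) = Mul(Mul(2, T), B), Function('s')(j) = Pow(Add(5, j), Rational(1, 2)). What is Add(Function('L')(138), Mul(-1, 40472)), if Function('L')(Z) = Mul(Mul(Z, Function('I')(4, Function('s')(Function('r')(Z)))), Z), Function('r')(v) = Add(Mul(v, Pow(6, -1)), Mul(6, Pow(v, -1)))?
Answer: Add(-40472, Mul(6624, Pow(14835, Rational(1, 2)))) ≈ 7.6633e+5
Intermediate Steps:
Function('r')(v) = Add(Mul(6, Pow(v, -1)), Mul(Rational(1, 6), v)) (Function('r')(v) = Add(Mul(v, Rational(1, 6)), Mul(6, Pow(v, -1))) = Add(Mul(Rational(1, 6), v), Mul(6, Pow(v, -1))) = Add(Mul(6, Pow(v, -1)), Mul(Rational(1, 6), v)))
Function('I')(T, B) = Mul(2, B, T)
Function('L')(Z) = Mul(8, Pow(Z, 2), Pow(Add(5, Mul(6, Pow(Z, -1)), Mul(Rational(1, 6), Z)), Rational(1, 2))) (Function('L')(Z) = Mul(Mul(Z, Mul(2, Pow(Add(5, Add(Mul(6, Pow(Z, -1)), Mul(Rational(1, 6), Z))), Rational(1, 2)), 4)), Z) = Mul(Mul(Z, Mul(2, Pow(Add(5, Mul(6, Pow(Z, -1)), Mul(Rational(1, 6), Z)), Rational(1, 2)), 4)), Z) = Mul(Mul(Z, Mul(8, Pow(Add(5, Mul(6, Pow(Z, -1)), Mul(Rational(1, 6), Z)), Rational(1, 2)))), Z) = Mul(Mul(8, Z, Pow(Add(5, Mul(6, Pow(Z, -1)), Mul(Rational(1, 6), Z)), Rational(1, 2))), Z) = Mul(8, Pow(Z, 2), Pow(Add(5, Mul(6, Pow(Z, -1)), Mul(Rational(1, 6), Z)), Rational(1, 2))))
Add(Function('L')(138), Mul(-1, 40472)) = Add(Mul(Rational(4, 3), Pow(138, 2), Pow(Add(180, Mul(6, 138), Mul(216, Pow(138, -1))), Rational(1, 2))), Mul(-1, 40472)) = Add(Mul(Rational(4, 3), 19044, Pow(Add(180, 828, Mul(216, Rational(1, 138))), Rational(1, 2))), -40472) = Add(Mul(Rational(4, 3), 19044, Pow(Add(180, 828, Rational(36, 23)), Rational(1, 2))), -40472) = Add(Mul(Rational(4, 3), 19044, Pow(Rational(23220, 23), Rational(1, 2))), -40472) = Add(Mul(Rational(4, 3), 19044, Mul(Rational(6, 23), Pow(14835, Rational(1, 2)))), -40472) = Add(Mul(6624, Pow(14835, Rational(1, 2))), -40472) = Add(-40472, Mul(6624, Pow(14835, Rational(1, 2))))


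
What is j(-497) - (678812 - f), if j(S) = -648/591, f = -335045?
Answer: -199730045/197 ≈ -1.0139e+6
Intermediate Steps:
j(S) = -216/197 (j(S) = -648*1/591 = -216/197)
j(-497) - (678812 - f) = -216/197 - (678812 - 1*(-335045)) = -216/197 - (678812 + 335045) = -216/197 - 1*1013857 = -216/197 - 1013857 = -199730045/197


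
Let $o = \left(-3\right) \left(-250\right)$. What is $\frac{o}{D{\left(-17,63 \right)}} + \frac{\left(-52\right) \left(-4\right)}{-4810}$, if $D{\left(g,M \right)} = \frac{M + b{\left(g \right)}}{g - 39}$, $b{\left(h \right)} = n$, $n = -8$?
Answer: $- \frac{1554088}{2035} \approx -763.68$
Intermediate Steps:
$b{\left(h \right)} = -8$
$D{\left(g,M \right)} = \frac{-8 + M}{-39 + g}$ ($D{\left(g,M \right)} = \frac{M - 8}{g - 39} = \frac{-8 + M}{g - 39} = \frac{-8 + M}{-39 + g}$)
$o = 750$
$\frac{o}{D{\left(-17,63 \right)}} + \frac{\left(-52\right) \left(-4\right)}{-4810} = \frac{750}{\frac{1}{-39 - 17} \left(-8 + 63\right)} + \frac{\left(-52\right) \left(-4\right)}{-4810} = \frac{750}{\frac{1}{-56} \cdot 55} + 208 \left(- \frac{1}{4810}\right) = \frac{750}{\left(- \frac{1}{56}\right) 55} - \frac{8}{185} = \frac{750}{- \frac{55}{56}} - \frac{8}{185} = 750 \left(- \frac{56}{55}\right) - \frac{8}{185} = - \frac{8400}{11} - \frac{8}{185} = - \frac{1554088}{2035}$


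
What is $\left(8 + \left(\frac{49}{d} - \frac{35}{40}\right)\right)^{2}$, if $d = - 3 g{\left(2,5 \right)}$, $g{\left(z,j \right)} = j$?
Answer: $\frac{214369}{14400} \approx 14.887$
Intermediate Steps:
$d = -15$ ($d = \left(-3\right) 5 = -15$)
$\left(8 + \left(\frac{49}{d} - \frac{35}{40}\right)\right)^{2} = \left(8 + \left(\frac{49}{-15} - \frac{35}{40}\right)\right)^{2} = \left(8 + \left(49 \left(- \frac{1}{15}\right) - \frac{7}{8}\right)\right)^{2} = \left(8 - \frac{497}{120}\right)^{2} = \left(\frac{463}{120}\right)^{2} = \frac{214369}{14400}$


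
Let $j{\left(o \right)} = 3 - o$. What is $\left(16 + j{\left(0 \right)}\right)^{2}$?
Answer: $361$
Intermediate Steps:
$\left(16 + j{\left(0 \right)}\right)^{2} = \left(16 + \left(3 - 0\right)\right)^{2} = \left(16 + \left(3 + 0\right)\right)^{2} = \left(16 + 3\right)^{2} = 19^{2} = 361$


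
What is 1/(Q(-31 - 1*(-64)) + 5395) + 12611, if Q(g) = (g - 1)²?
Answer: 80950010/6419 ≈ 12611.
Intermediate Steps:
Q(g) = (-1 + g)²
1/(Q(-31 - 1*(-64)) + 5395) + 12611 = 1/((-1 + (-31 - 1*(-64)))² + 5395) + 12611 = 1/((-1 + (-31 + 64))² + 5395) + 12611 = 1/((-1 + 33)² + 5395) + 12611 = 1/(32² + 5395) + 12611 = 1/(1024 + 5395) + 12611 = 1/6419 + 12611 = 80950010/6419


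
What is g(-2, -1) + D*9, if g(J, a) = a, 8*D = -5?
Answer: -53/8 ≈ -6.6250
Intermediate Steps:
D = -5/8 (D = (⅛)*(-5) = -5/8 ≈ -0.62500)
g(-2, -1) + D*9 = -1 - 5/8*9 = -1 - 45/8 = -53/8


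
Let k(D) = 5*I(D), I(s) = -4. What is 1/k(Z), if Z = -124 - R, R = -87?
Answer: -1/20 ≈ -0.050000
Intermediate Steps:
Z = -37 (Z = -124 - 1*(-87) = -124 + 87 = -37)
k(D) = -20 (k(D) = 5*(-4) = -20)
1/k(Z) = 1/(-20) = -1/20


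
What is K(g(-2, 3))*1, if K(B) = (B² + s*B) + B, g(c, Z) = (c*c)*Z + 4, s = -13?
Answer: 64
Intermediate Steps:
g(c, Z) = 4 + Z*c² (g(c, Z) = c²*Z + 4 = Z*c² + 4 = 4 + Z*c²)
K(B) = B² - 12*B (K(B) = (B² - 13*B) + B = B² - 12*B)
K(g(-2, 3))*1 = ((4 + 3*(-2)²)*(-12 + (4 + 3*(-2)²)))*1 = ((4 + 3*4)*(-12 + (4 + 3*4)))*1 = ((4 + 12)*(-12 + (4 + 12)))*1 = (16*(-12 + 16))*1 = (16*4)*1 = 64*1 = 64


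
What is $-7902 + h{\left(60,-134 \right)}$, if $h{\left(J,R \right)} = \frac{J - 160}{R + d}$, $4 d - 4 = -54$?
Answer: $- \frac{2315086}{293} \approx -7901.3$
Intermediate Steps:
$d = - \frac{25}{2}$ ($d = 1 + \frac{1}{4} \left(-54\right) = 1 - \frac{27}{2} = - \frac{25}{2} \approx -12.5$)
$h{\left(J,R \right)} = \frac{-160 + J}{- \frac{25}{2} + R}$ ($h{\left(J,R \right)} = \frac{J - 160}{R - \frac{25}{2}} = \frac{-160 + J}{- \frac{25}{2} + R}$)
$-7902 + h{\left(60,-134 \right)} = -7902 + \frac{2 \left(-160 + 60\right)}{-25 + 2 \left(-134\right)} = -7902 + 2 \frac{1}{-25 - 268} \left(-100\right) = -7902 + 2 \frac{1}{-293} \left(-100\right) = -7902 + 2 \left(- \frac{1}{293}\right) \left(-100\right) = -7902 + \frac{200}{293} = - \frac{2315086}{293}$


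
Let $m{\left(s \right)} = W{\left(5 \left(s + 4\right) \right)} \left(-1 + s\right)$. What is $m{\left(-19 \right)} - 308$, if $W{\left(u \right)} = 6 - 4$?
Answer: $-348$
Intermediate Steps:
$W{\left(u \right)} = 2$ ($W{\left(u \right)} = 6 - 4 = 2$)
$m{\left(s \right)} = -2 + 2 s$ ($m{\left(s \right)} = 2 \left(-1 + s\right) = -2 + 2 s$)
$m{\left(-19 \right)} - 308 = \left(-2 + 2 \left(-19\right)\right) - 308 = \left(-2 - 38\right) - 308 = -40 - 308 = -348$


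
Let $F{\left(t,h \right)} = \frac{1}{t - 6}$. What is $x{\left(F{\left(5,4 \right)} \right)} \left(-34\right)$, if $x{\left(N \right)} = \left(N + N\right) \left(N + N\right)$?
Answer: $-136$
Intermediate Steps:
$F{\left(t,h \right)} = \frac{1}{-6 + t}$
$x{\left(N \right)} = 4 N^{2}$ ($x{\left(N \right)} = 2 N 2 N = 4 N^{2}$)
$x{\left(F{\left(5,4 \right)} \right)} \left(-34\right) = 4 \left(\frac{1}{-6 + 5}\right)^{2} \left(-34\right) = 4 \left(\frac{1}{-1}\right)^{2} \left(-34\right) = 4 \left(-1\right)^{2} \left(-34\right) = 4 \cdot 1 \left(-34\right) = 4 \left(-34\right) = -136$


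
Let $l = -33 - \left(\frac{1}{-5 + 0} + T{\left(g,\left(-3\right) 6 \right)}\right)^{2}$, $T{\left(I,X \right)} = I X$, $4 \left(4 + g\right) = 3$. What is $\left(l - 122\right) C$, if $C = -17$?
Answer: $\frac{6041613}{100} \approx 60416.0$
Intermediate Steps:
$g = - \frac{13}{4}$ ($g = -4 + \frac{1}{4} \cdot 3 = -4 + \frac{3}{4} = - \frac{13}{4} \approx -3.25$)
$l = - \frac{343189}{100}$ ($l = -33 - \left(\frac{1}{-5 + 0} - \frac{13 \left(\left(-3\right) 6\right)}{4}\right)^{2} = -33 - \left(\frac{1}{-5} - - \frac{117}{2}\right)^{2} = -33 - \left(- \frac{1}{5} + \frac{117}{2}\right)^{2} = -33 - \left(\frac{583}{10}\right)^{2} = -33 - \frac{339889}{100} = - \frac{343189}{100} \approx -3431.9$)
$\left(l - 122\right) C = \left(- \frac{343189}{100} - 122\right) \left(-17\right) = \left(- \frac{355389}{100}\right) \left(-17\right) = \frac{6041613}{100}$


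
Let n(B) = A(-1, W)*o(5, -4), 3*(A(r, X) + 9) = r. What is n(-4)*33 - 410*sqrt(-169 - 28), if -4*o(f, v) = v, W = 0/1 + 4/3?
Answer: -308 - 410*I*sqrt(197) ≈ -308.0 - 5754.6*I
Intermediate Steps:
W = 4/3 (W = 0*1 + 4*(1/3) = 0 + 4/3 = 4/3 ≈ 1.3333)
o(f, v) = -v/4
A(r, X) = -9 + r/3
n(B) = -28/3 (n(B) = (-9 + (1/3)*(-1))*(-1/4*(-4)) = (-9 - 1/3)*1 = -28/3*1 = -28/3)
n(-4)*33 - 410*sqrt(-169 - 28) = -28/3*33 - 410*sqrt(-169 - 28) = -308 - 410*I*sqrt(197)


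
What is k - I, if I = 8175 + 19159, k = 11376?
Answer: -15958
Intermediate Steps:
I = 27334
k - I = 11376 - 1*27334 = 11376 - 27334 = -15958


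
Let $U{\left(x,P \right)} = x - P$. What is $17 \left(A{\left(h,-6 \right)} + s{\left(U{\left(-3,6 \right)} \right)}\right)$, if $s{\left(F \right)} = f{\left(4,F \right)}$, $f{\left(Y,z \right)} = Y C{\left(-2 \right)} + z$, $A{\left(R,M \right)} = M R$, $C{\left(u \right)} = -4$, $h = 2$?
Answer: $-629$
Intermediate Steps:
$f{\left(Y,z \right)} = z - 4 Y$ ($f{\left(Y,z \right)} = Y \left(-4\right) + z = - 4 Y + z = z - 4 Y$)
$s{\left(F \right)} = -16 + F$ ($s{\left(F \right)} = F - 16 = -16 + F$)
$17 \left(A{\left(h,-6 \right)} + s{\left(U{\left(-3,6 \right)} \right)}\right) = 17 \left(\left(-6\right) 2 - 25\right) = 17 \left(-12 - 25\right) = 17 \left(-37\right) = -629$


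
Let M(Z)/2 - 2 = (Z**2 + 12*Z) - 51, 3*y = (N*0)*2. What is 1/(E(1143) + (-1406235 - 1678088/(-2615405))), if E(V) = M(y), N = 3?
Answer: -2615405/3678128681777 ≈ -7.1107e-7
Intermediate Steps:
y = 0 (y = ((3*0)*2)/3 = (0*2)/3 = (1/3)*0 = 0)
M(Z) = -98 + 2*Z**2 + 24*Z (M(Z) = 4 + 2*((Z**2 + 12*Z) - 51) = 4 + 2*(-51 + Z**2 + 12*Z) = 4 + (-102 + 2*Z**2 + 24*Z) = -98 + 2*Z**2 + 24*Z)
E(V) = -98 (E(V) = -98 + 2*0**2 + 24*0 = -98 + 2*0 + 0 = -98 + 0 + 0 = -98)
1/(E(1143) + (-1406235 - 1678088/(-2615405))) = 1/(-98 + (-1406235 - 1678088/(-2615405))) = 1/(-98 + (-1406235 - 1678088*(-1/2615405))) = 1/(-98 + (-1406235 + 1678088/2615405)) = 1/(-98 - 3677872372087/2615405) = 1/(-3678128681777/2615405) = -2615405/3678128681777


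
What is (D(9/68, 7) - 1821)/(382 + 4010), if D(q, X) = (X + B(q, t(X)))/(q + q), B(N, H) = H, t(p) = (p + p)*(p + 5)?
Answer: -10439/39528 ≈ -0.26409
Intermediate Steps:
t(p) = 2*p*(5 + p) (t(p) = (2*p)*(5 + p) = 2*p*(5 + p))
D(q, X) = (X + 2*X*(5 + X))/(2*q) (D(q, X) = (X + 2*X*(5 + X))/(q + q) = (X + 2*X*(5 + X))/((2*q)) = (X + 2*X*(5 + X))*(1/(2*q)) = (X + 2*X*(5 + X))/(2*q))
(D(9/68, 7) - 1821)/(382 + 4010) = ((1/2)*7*(11 + 2*7)/(9/68) - 1821)/(382 + 4010) = ((1/2)*7*(11 + 14)/(9*(1/68)) - 1821)/4392 = ((1/2)*7*25/(9/68) - 1821)*(1/4392) = ((1/2)*7*(68/9)*25 - 1821)*(1/4392) = (5950/9 - 1821)*(1/4392) = -10439/9*1/4392 = -10439/39528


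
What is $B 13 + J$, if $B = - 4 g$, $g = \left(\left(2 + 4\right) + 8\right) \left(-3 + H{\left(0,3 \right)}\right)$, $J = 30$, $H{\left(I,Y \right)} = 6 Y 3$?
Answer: $-37098$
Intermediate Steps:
$H{\left(I,Y \right)} = 18 Y$
$g = 714$ ($g = \left(\left(2 + 4\right) + 8\right) \left(-3 + 18 \cdot 3\right) = \left(6 + 8\right) \left(-3 + 54\right) = 14 \cdot 51 = 714$)
$B = -2856$ ($B = \left(-4\right) 714 = -2856$)
$B 13 + J = \left(-2856\right) 13 + 30 = -37128 + 30 = -37098$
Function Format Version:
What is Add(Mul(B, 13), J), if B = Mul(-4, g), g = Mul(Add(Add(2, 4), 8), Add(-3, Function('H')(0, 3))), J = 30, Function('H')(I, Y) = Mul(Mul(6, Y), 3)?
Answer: -37098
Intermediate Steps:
Function('H')(I, Y) = Mul(18, Y)
g = 714 (g = Mul(Add(Add(2, 4), 8), Add(-3, Mul(18, 3))) = Mul(Add(6, 8), Add(-3, 54)) = Mul(14, 51) = 714)
B = -2856 (B = Mul(-4, 714) = -2856)
Add(Mul(B, 13), J) = Add(Mul(-2856, 13), 30) = Add(-37128, 30) = -37098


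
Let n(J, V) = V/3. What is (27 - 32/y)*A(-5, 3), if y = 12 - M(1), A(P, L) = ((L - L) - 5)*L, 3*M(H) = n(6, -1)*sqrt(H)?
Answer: -39825/109 ≈ -365.37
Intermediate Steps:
n(J, V) = V/3 (n(J, V) = V*(1/3) = V/3)
M(H) = -sqrt(H)/9 (M(H) = (((1/3)*(-1))*sqrt(H))/3 = (-sqrt(H)/3)/3 = -sqrt(H)/9)
A(P, L) = -5*L (A(P, L) = (0 - 5)*L = -5*L)
y = 109/9 (y = 12 - (-1)*sqrt(1)/9 = 12 - (-1)/9 = 12 - 1*(-1/9) = 12 + 1/9 = 109/9 ≈ 12.111)
(27 - 32/y)*A(-5, 3) = (27 - 32/109/9)*(-5*3) = (27 - 32*9/109)*(-15) = (27 - 288/109)*(-15) = (2655/109)*(-15) = -39825/109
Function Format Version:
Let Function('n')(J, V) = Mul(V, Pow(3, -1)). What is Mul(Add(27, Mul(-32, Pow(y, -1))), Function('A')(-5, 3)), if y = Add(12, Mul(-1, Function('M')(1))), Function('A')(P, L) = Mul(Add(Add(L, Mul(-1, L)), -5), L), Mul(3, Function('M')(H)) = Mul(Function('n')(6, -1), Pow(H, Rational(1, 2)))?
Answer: Rational(-39825, 109) ≈ -365.37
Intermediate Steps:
Function('n')(J, V) = Mul(Rational(1, 3), V) (Function('n')(J, V) = Mul(V, Rational(1, 3)) = Mul(Rational(1, 3), V))
Function('M')(H) = Mul(Rational(-1, 9), Pow(H, Rational(1, 2))) (Function('M')(H) = Mul(Rational(1, 3), Mul(Mul(Rational(1, 3), -1), Pow(H, Rational(1, 2)))) = Mul(Rational(1, 3), Mul(Rational(-1, 3), Pow(H, Rational(1, 2)))) = Mul(Rational(-1, 9), Pow(H, Rational(1, 2))))
Function('A')(P, L) = Mul(-5, L) (Function('A')(P, L) = Mul(Add(0, -5), L) = Mul(-5, L))
y = Rational(109, 9) (y = Add(12, Mul(-1, Mul(Rational(-1, 9), Pow(1, Rational(1, 2))))) = Add(12, Mul(-1, Mul(Rational(-1, 9), 1))) = Add(12, Mul(-1, Rational(-1, 9))) = Add(12, Rational(1, 9)) = Rational(109, 9) ≈ 12.111)
Mul(Add(27, Mul(-32, Pow(y, -1))), Function('A')(-5, 3)) = Mul(Add(27, Mul(-32, Pow(Rational(109, 9), -1))), Mul(-5, 3)) = Mul(Add(27, Mul(-32, Rational(9, 109))), -15) = Mul(Add(27, Rational(-288, 109)), -15) = Mul(Rational(2655, 109), -15) = Rational(-39825, 109)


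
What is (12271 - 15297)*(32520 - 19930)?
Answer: -38097340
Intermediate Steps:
(12271 - 15297)*(32520 - 19930) = -3026*12590 = -38097340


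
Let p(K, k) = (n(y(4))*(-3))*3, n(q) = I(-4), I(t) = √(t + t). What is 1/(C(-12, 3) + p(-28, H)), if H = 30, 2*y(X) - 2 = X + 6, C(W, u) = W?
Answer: I/(6*(-2*I + 3*√2)) ≈ -0.015152 + 0.032141*I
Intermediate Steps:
y(X) = 4 + X/2 (y(X) = 1 + (X + 6)/2 = 1 + (6 + X)/2 = 1 + (3 + X/2) = 4 + X/2)
I(t) = √2*√t (I(t) = √(2*t) = √2*√t)
n(q) = 2*I*√2 (n(q) = √2*√(-4) = √2*(2*I) = 2*I*√2)
p(K, k) = -18*I*√2 (p(K, k) = ((2*I*√2)*(-3))*3 = -6*I*√2*3 = -18*I*√2)
1/(C(-12, 3) + p(-28, H)) = 1/(-12 - 18*I*√2)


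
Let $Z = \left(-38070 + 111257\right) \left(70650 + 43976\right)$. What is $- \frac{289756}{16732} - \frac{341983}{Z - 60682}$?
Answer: $- \frac{607697444649709}{35091489765540} \approx -17.318$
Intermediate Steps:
$Z = 8389133062$ ($Z = 73187 \cdot 114626 = 8389133062$)
$- \frac{289756}{16732} - \frac{341983}{Z - 60682} = - \frac{289756}{16732} - \frac{341983}{8389133062 - 60682} = \left(-289756\right) \frac{1}{16732} - \frac{341983}{8389133062 - 60682} = - \frac{72439}{4183} - \frac{341983}{8389072380} = - \frac{607697444649709}{35091489765540}$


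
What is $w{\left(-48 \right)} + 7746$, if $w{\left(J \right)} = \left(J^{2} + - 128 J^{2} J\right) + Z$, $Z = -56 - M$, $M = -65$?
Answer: $14165835$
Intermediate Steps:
$Z = 9$ ($Z = -56 - -65 = -56 + 65 = 9$)
$w{\left(J \right)} = 9 + J^{2} - 128 J^{3}$ ($w{\left(J \right)} = \left(J^{2} + - 128 J^{2} J\right) + 9 = \left(J^{2} - 128 J^{3}\right) + 9 = 9 + J^{2} - 128 J^{3}$)
$w{\left(-48 \right)} + 7746 = \left(9 + \left(-48\right)^{2} - 128 \left(-48\right)^{3}\right) + 7746 = \left(9 + 2304 - -14155776\right) + 7746 = \left(9 + 2304 + 14155776\right) + 7746 = 14158089 + 7746 = 14165835$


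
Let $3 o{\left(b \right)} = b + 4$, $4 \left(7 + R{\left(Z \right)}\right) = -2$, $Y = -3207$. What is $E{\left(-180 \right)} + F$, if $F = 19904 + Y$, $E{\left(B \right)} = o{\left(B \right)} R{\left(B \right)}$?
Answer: $17137$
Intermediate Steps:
$R{\left(Z \right)} = - \frac{15}{2}$ ($R{\left(Z \right)} = -7 + \frac{1}{4} \left(-2\right) = -7 - \frac{1}{2} = - \frac{15}{2}$)
$o{\left(b \right)} = \frac{4}{3} + \frac{b}{3}$ ($o{\left(b \right)} = \frac{b + 4}{3} = \frac{4 + b}{3} = \frac{4}{3} + \frac{b}{3}$)
$E{\left(B \right)} = -10 - \frac{5 B}{2}$ ($E{\left(B \right)} = \left(\frac{4}{3} + \frac{B}{3}\right) \left(- \frac{15}{2}\right) = -10 - \frac{5 B}{2}$)
$F = 16697$ ($F = 19904 - 3207 = 16697$)
$E{\left(-180 \right)} + F = \left(-10 - -450\right) + 16697 = \left(-10 + 450\right) + 16697 = 440 + 16697 = 17137$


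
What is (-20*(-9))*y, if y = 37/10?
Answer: 666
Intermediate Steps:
y = 37/10 (y = 37*(⅒) = 37/10 ≈ 3.7000)
(-20*(-9))*y = -20*(-9)*(37/10) = 180*(37/10) = 666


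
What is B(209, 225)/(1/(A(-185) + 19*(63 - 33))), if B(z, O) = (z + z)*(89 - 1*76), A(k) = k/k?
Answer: 3102814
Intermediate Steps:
A(k) = 1
B(z, O) = 26*z (B(z, O) = (2*z)*(89 - 76) = (2*z)*13 = 26*z)
B(209, 225)/(1/(A(-185) + 19*(63 - 33))) = (26*209)/(1/(1 + 19*(63 - 33))) = 5434/(1/(1 + 19*30)) = 5434/(1/(1 + 570)) = 5434/(1/571) = 5434*571 = 3102814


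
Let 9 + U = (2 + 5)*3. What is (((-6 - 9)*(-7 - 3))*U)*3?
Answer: 5400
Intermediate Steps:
U = 12 (U = -9 + (2 + 5)*3 = -9 + 7*3 = -9 + 21 = 12)
(((-6 - 9)*(-7 - 3))*U)*3 = (((-6 - 9)*(-7 - 3))*12)*3 = (-15*(-10)*12)*3 = (150*12)*3 = 1800*3 = 5400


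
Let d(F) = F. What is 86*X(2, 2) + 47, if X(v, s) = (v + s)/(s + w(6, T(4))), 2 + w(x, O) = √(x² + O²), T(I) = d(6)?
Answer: 47 + 86*√2/3 ≈ 87.541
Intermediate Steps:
T(I) = 6
w(x, O) = -2 + √(O² + x²) (w(x, O) = -2 + √(x² + O²) = -2 + √(O² + x²))
X(v, s) = (s + v)/(-2 + s + 6*√2) (X(v, s) = (v + s)/(s + (-2 + √(6² + 6²))) = (s + v)/(s + (-2 + √(36 + 36))) = (s + v)/(s + (-2 + √72)) = (s + v)/(s + (-2 + 6*√2)) = (s + v)/(-2 + s + 6*√2))
86*X(2, 2) + 47 = 86*((2 + 2)/(-2 + 2 + 6*√2)) + 47 = 86*(4/(6*√2)) + 47 = 86*((√2/12)*4) + 47 = 86*(√2/3) + 47 = 86*√2/3 + 47 = 47 + 86*√2/3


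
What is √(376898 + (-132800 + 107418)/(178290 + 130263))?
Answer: 2*√3736208751459/6297 ≈ 613.92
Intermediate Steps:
√(376898 + (-132800 + 107418)/(178290 + 130263)) = √(376898 - 25382/308553) = √(376898 - 25382*1/308553) = √(376898 - 518/6297) = √(2373326188/6297) = 2*√3736208751459/6297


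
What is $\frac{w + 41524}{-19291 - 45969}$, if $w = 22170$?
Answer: $- \frac{31847}{32630} \approx -0.976$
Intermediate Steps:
$\frac{w + 41524}{-19291 - 45969} = \frac{22170 + 41524}{-19291 - 45969} = \frac{63694}{-65260} = 63694 \left(- \frac{1}{65260}\right) = - \frac{31847}{32630}$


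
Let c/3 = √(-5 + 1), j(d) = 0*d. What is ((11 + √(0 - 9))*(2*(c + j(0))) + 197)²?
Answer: 8497 + 42504*I ≈ 8497.0 + 42504.0*I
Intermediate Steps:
j(d) = 0
c = 6*I (c = 3*√(-5 + 1) = 3*√(-4) = 3*(2*I) = 6*I ≈ 6.0*I)
((11 + √(0 - 9))*(2*(c + j(0))) + 197)² = ((11 + √(0 - 9))*(2*(6*I + 0)) + 197)² = ((11 + √(-9))*(2*(6*I)) + 197)² = ((11 + 3*I)*(12*I) + 197)² = (12*I*(11 + 3*I) + 197)² = (197 + 12*I*(11 + 3*I))²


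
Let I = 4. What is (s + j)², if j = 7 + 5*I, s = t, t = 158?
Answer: 34225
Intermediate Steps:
s = 158
j = 27 (j = 7 + 5*4 = 7 + 20 = 27)
(s + j)² = (158 + 27)² = 185² = 34225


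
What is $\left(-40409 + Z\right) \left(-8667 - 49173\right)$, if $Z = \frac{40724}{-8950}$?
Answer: $\frac{2092080168816}{895} \approx 2.3375 \cdot 10^{9}$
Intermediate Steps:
$Z = - \frac{20362}{4475}$ ($Z = 40724 \left(- \frac{1}{8950}\right) = - \frac{20362}{4475} \approx -4.5502$)
$\left(-40409 + Z\right) \left(-8667 - 49173\right) = \left(-40409 - \frac{20362}{4475}\right) \left(-8667 - 49173\right) = \left(- \frac{180850637}{4475}\right) \left(-57840\right) = \frac{2092080168816}{895}$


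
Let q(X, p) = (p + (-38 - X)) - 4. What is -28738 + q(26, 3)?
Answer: -28803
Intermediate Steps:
q(X, p) = -42 + p - X (q(X, p) = (-38 + p - X) - 4 = -42 + p - X)
-28738 + q(26, 3) = -28738 + (-42 + 3 - 1*26) = -28738 + (-42 + 3 - 26) = -28738 - 65 = -28803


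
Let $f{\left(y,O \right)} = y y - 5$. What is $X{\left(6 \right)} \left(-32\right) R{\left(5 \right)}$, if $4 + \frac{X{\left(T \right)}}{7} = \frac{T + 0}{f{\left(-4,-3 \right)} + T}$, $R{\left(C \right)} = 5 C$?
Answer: $\frac{347200}{17} \approx 20424.0$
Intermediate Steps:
$f{\left(y,O \right)} = -5 + y^{2}$ ($f{\left(y,O \right)} = y^{2} - 5 = -5 + y^{2}$)
$X{\left(T \right)} = -28 + \frac{7 T}{11 + T}$ ($X{\left(T \right)} = -28 + 7 \frac{T + 0}{\left(-5 + \left(-4\right)^{2}\right) + T} = -28 + 7 \frac{T}{\left(-5 + 16\right) + T} = -28 + 7 \frac{T}{11 + T} = -28 + \frac{7 T}{11 + T}$)
$X{\left(6 \right)} \left(-32\right) R{\left(5 \right)} = \frac{7 \left(-44 - 18\right)}{11 + 6} \left(-32\right) 5 \cdot 5 = \frac{7 \left(-44 - 18\right)}{17} \left(-32\right) 25 = 7 \cdot \frac{1}{17} \left(-62\right) \left(-32\right) 25 = \left(- \frac{434}{17}\right) \left(-32\right) 25 = \frac{13888}{17} \cdot 25 = \frac{347200}{17}$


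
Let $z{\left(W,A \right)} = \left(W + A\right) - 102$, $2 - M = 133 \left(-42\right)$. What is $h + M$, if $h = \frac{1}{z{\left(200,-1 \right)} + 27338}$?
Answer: $\frac{153306781}{27435} \approx 5588.0$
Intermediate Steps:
$M = 5588$ ($M = 2 - 133 \left(-42\right) = 2 - -5586 = 2 + 5586 = 5588$)
$z{\left(W,A \right)} = -102 + A + W$ ($z{\left(W,A \right)} = \left(A + W\right) - 102 = -102 + A + W$)
$h = \frac{1}{27435}$ ($h = \frac{1}{\left(-102 - 1 + 200\right) + 27338} = \frac{1}{97 + 27338} = \frac{1}{27435} \approx 3.645 \cdot 10^{-5}$)
$h + M = \frac{1}{27435} + 5588 = \frac{153306781}{27435}$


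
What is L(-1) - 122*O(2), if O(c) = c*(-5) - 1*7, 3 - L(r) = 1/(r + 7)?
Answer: 12461/6 ≈ 2076.8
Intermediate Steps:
L(r) = 3 - 1/(7 + r) (L(r) = 3 - 1/(r + 7) = 3 - 1/(7 + r))
O(c) = -7 - 5*c (O(c) = -5*c - 7 = -7 - 5*c)
L(-1) - 122*O(2) = (20 + 3*(-1))/(7 - 1) - 122*(-7 - 5*2) = (20 - 3)/6 - 122*(-7 - 10) = (1/6)*17 - 122*(-17) = 17/6 + 2074 = 12461/6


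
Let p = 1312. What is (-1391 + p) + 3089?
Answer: 3010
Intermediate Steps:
(-1391 + p) + 3089 = (-1391 + 1312) + 3089 = -79 + 3089 = 3010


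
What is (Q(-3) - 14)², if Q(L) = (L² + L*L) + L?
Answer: 1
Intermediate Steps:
Q(L) = L + 2*L² (Q(L) = (L² + L²) + L = 2*L² + L = L + 2*L²)
(Q(-3) - 14)² = (-3*(1 + 2*(-3)) - 14)² = (-3*(1 - 6) - 14)² = (-3*(-5) - 14)² = (15 - 14)² = 1² = 1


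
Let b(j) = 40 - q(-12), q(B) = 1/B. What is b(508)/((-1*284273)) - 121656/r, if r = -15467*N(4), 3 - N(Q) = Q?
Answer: -415009632683/52762205892 ≈ -7.8657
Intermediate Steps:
N(Q) = 3 - Q
b(j) = 481/12 (b(j) = 40 - 1/(-12) = 40 - 1*(-1/12) = 40 + 1/12 = 481/12)
r = 15467 (r = -15467*(3 - 1*4) = -15467*(3 - 4) = -15467*(-1) = 15467)
b(508)/((-1*284273)) - 121656/r = 481/(12*((-1*284273))) - 121656/15467 = (481/12)/(-284273) - 121656*1/15467 = (481/12)*(-1/284273) - 121656/15467 = -481/3411276 - 121656/15467 = -415009632683/52762205892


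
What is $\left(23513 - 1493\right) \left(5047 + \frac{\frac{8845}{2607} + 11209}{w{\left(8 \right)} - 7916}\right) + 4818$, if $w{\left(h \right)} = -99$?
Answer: $\frac{154775550192962}{1393007} \approx 1.1111 \cdot 10^{8}$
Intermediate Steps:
$\left(23513 - 1493\right) \left(5047 + \frac{\frac{8845}{2607} + 11209}{w{\left(8 \right)} - 7916}\right) + 4818 = \left(23513 - 1493\right) \left(5047 + \frac{\frac{8845}{2607} + 11209}{-99 - 7916}\right) + 4818 = 22020 \left(5047 + \frac{8845 \cdot \frac{1}{2607} + 11209}{-8015}\right) + 4818 = 22020 \left(5047 + \left(\frac{8845}{2607} + 11209\right) \left(- \frac{1}{8015}\right)\right) + 4818 = 22020 \left(5047 + \frac{29230708}{2607} \left(- \frac{1}{8015}\right)\right) + 4818 = 22020 \left(5047 - \frac{29230708}{20895105}\right) + 4818 = 22020 \cdot \frac{105428364227}{20895105} + 4818 = \frac{154768838685236}{1393007} + 4818 = \frac{154775550192962}{1393007}$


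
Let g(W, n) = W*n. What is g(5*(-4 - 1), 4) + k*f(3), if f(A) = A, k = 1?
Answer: -97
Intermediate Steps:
g(5*(-4 - 1), 4) + k*f(3) = (5*(-4 - 1))*4 + 1*3 = (5*(-5))*4 + 3 = -25*4 + 3 = -100 + 3 = -97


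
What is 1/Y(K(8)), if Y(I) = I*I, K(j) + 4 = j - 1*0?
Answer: 1/16 ≈ 0.062500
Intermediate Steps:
K(j) = -4 + j (K(j) = -4 + (j - 1*0) = -4 + (j + 0) = -4 + j)
Y(I) = I²
1/Y(K(8)) = 1/((-4 + 8)²) = 1/(4²) = 1/16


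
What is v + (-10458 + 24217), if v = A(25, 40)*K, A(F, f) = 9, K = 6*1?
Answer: 13813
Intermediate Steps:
K = 6
v = 54 (v = 9*6 = 54)
v + (-10458 + 24217) = 54 + (-10458 + 24217) = 54 + 13759 = 13813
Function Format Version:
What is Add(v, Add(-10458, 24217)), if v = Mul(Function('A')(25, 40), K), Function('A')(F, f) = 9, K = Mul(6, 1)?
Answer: 13813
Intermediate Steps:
K = 6
v = 54 (v = Mul(9, 6) = 54)
Add(v, Add(-10458, 24217)) = Add(54, Add(-10458, 24217)) = Add(54, 13759) = 13813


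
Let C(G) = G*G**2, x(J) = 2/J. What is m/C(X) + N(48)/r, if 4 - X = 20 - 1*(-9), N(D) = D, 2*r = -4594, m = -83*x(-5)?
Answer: -4131302/179453125 ≈ -0.023022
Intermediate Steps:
m = 166/5 (m = -166/(-5) = -166*(-1)/5 = -83*(-2/5) = 166/5 ≈ 33.200)
r = -2297 (r = (1/2)*(-4594) = -2297)
X = -25 (X = 4 - (20 - 1*(-9)) = 4 - (20 + 9) = 4 - 1*29 = 4 - 29 = -25)
C(G) = G**3
m/C(X) + N(48)/r = 166/(5*((-25)**3)) + 48/(-2297) = (166/5)/(-15625) + 48*(-1/2297) = (166/5)*(-1/15625) - 48/2297 = -166/78125 - 48/2297 = -4131302/179453125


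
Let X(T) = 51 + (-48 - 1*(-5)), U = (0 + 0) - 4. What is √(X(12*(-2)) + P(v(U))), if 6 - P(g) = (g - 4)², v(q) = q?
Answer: 5*I*√2 ≈ 7.0711*I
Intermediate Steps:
U = -4 (U = 0 - 4 = -4)
P(g) = 6 - (-4 + g)² (P(g) = 6 - (g - 4)² = 6 - (-4 + g)²)
X(T) = 8 (X(T) = 51 + (-48 + 5) = 51 - 43 = 8)
√(X(12*(-2)) + P(v(U))) = √(8 + (6 - (-4 - 4)²)) = √(8 + (6 - 1*(-8)²)) = √(8 + (6 - 1*64)) = √(8 + (6 - 64)) = √(8 - 58) = √(-50) = 5*I*√2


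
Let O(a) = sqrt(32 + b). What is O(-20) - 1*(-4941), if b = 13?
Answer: 4941 + 3*sqrt(5) ≈ 4947.7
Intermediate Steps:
O(a) = 3*sqrt(5) (O(a) = sqrt(32 + 13) = sqrt(45) = 3*sqrt(5))
O(-20) - 1*(-4941) = 3*sqrt(5) - 1*(-4941) = 3*sqrt(5) + 4941 = 4941 + 3*sqrt(5)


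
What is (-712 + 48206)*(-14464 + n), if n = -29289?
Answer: -2078004982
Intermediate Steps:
(-712 + 48206)*(-14464 + n) = (-712 + 48206)*(-14464 - 29289) = 47494*(-43753) = -2078004982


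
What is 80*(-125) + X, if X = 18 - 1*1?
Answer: -9983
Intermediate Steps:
X = 17 (X = 18 - 1 = 17)
80*(-125) + X = 80*(-125) + 17 = -10000 + 17 = -9983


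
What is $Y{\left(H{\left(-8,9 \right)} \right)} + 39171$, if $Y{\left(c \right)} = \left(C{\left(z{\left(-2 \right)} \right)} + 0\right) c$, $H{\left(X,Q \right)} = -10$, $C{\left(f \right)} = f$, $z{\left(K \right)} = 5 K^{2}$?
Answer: $38971$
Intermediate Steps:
$Y{\left(c \right)} = 20 c$ ($Y{\left(c \right)} = \left(5 \left(-2\right)^{2} + 0\right) c = \left(5 \cdot 4 + 0\right) c = \left(20 + 0\right) c = 20 c$)
$Y{\left(H{\left(-8,9 \right)} \right)} + 39171 = 20 \left(-10\right) + 39171 = -200 + 39171 = 38971$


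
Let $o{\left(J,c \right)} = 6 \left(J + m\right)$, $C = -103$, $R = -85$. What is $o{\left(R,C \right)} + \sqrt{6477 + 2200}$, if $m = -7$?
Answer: $-552 + \sqrt{8677} \approx -458.85$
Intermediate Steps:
$o{\left(J,c \right)} = -42 + 6 J$ ($o{\left(J,c \right)} = 6 \left(J - 7\right) = 6 \left(-7 + J\right) = -42 + 6 J$)
$o{\left(R,C \right)} + \sqrt{6477 + 2200} = \left(-42 + 6 \left(-85\right)\right) + \sqrt{6477 + 2200} = \left(-42 - 510\right) + \sqrt{8677} = -552 + \sqrt{8677}$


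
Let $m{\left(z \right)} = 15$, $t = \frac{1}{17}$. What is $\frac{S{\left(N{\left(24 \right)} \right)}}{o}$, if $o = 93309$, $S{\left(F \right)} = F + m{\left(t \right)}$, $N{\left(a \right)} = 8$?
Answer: $\frac{23}{93309} \approx 0.00024649$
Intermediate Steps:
$t = \frac{1}{17} \approx 0.058824$
$S{\left(F \right)} = 15 + F$ ($S{\left(F \right)} = F + 15 = 15 + F$)
$\frac{S{\left(N{\left(24 \right)} \right)}}{o} = \frac{15 + 8}{93309} = 23 \cdot \frac{1}{93309} = \frac{23}{93309}$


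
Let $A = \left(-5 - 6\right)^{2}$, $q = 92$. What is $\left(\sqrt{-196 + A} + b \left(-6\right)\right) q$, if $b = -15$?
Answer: $8280 + 460 i \sqrt{3} \approx 8280.0 + 796.74 i$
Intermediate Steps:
$A = 121$ ($A = \left(-11\right)^{2} = 121$)
$\left(\sqrt{-196 + A} + b \left(-6\right)\right) q = \left(\sqrt{-196 + 121} - -90\right) 92 = \left(\sqrt{-75} + 90\right) 92 = \left(5 i \sqrt{3} + 90\right) 92 = \left(90 + 5 i \sqrt{3}\right) 92 = 8280 + 460 i \sqrt{3}$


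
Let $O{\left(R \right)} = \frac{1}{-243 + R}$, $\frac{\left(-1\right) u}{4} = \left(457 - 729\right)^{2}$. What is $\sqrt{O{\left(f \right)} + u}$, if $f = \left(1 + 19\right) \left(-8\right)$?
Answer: $\frac{i \sqrt{48062670227}}{403} \approx 544.0 i$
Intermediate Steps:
$u = -295936$ ($u = - 4 \left(457 - 729\right)^{2} = - 4 \left(-272\right)^{2} = \left(-4\right) 73984 = -295936$)
$f = -160$ ($f = 20 \left(-8\right) = -160$)
$\sqrt{O{\left(f \right)} + u} = \sqrt{\frac{1}{-243 - 160} - 295936} = \sqrt{\frac{1}{-403} - 295936} = \sqrt{- \frac{1}{403} - 295936} = \sqrt{- \frac{119262209}{403}} = \frac{i \sqrt{48062670227}}{403}$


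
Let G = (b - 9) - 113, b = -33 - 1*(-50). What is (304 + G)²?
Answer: 39601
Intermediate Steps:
b = 17 (b = -33 + 50 = 17)
G = -105 (G = (17 - 9) - 113 = 8 - 113 = -105)
(304 + G)² = (304 - 105)² = 199² = 39601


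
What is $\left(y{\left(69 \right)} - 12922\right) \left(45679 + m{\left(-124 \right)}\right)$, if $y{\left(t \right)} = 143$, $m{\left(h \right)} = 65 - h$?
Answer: $-586147172$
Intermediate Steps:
$\left(y{\left(69 \right)} - 12922\right) \left(45679 + m{\left(-124 \right)}\right) = \left(143 - 12922\right) \left(45679 + \left(65 - -124\right)\right) = - 12779 \left(45679 + \left(65 + 124\right)\right) = - 12779 \left(45679 + 189\right) = \left(-12779\right) 45868 = -586147172$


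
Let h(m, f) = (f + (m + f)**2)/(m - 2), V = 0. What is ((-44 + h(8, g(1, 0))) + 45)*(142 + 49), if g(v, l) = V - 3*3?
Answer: -191/3 ≈ -63.667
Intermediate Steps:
g(v, l) = -9 (g(v, l) = 0 - 3*3 = 0 - 9 = -9)
h(m, f) = (f + (f + m)**2)/(-2 + m)
((-44 + h(8, g(1, 0))) + 45)*(142 + 49) = ((-44 + (-9 + (-9 + 8)**2)/(-2 + 8)) + 45)*(142 + 49) = ((-44 + (-9 + (-1)**2)/6) + 45)*191 = ((-44 + (-9 + 1)/6) + 45)*191 = ((-44 + (1/6)*(-8)) + 45)*191 = ((-44 - 4/3) + 45)*191 = (-136/3 + 45)*191 = -1/3*191 = -191/3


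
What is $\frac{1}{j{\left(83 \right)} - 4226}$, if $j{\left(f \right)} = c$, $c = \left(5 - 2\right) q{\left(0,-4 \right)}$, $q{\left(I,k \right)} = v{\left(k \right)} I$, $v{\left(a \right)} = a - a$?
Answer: $- \frac{1}{4226} \approx -0.00023663$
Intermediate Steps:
$v{\left(a \right)} = 0$
$q{\left(I,k \right)} = 0$ ($q{\left(I,k \right)} = 0 I = 0$)
$c = 0$ ($c = \left(5 - 2\right) 0 = 3 \cdot 0 = 0$)
$j{\left(f \right)} = 0$
$\frac{1}{j{\left(83 \right)} - 4226} = \frac{1}{0 - 4226} = \frac{1}{-4226} = - \frac{1}{4226}$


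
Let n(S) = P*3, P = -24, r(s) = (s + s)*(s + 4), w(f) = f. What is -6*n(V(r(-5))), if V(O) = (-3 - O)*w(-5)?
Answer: 432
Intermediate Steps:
r(s) = 2*s*(4 + s) (r(s) = (2*s)*(4 + s) = 2*s*(4 + s))
V(O) = 15 + 5*O (V(O) = (-3 - O)*(-5) = 15 + 5*O)
n(S) = -72 (n(S) = -24*3 = -72)
-6*n(V(r(-5))) = -6*(-72) = 432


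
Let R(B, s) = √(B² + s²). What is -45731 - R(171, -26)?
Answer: -45731 - √29917 ≈ -45904.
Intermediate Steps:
-45731 - R(171, -26) = -45731 - √(171² + (-26)²) = -45731 - √(29241 + 676) = -45731 - √29917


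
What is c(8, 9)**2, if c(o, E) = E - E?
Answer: 0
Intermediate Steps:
c(o, E) = 0
c(8, 9)**2 = 0**2 = 0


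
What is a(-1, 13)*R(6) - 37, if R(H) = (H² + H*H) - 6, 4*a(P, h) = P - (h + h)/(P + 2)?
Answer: -965/2 ≈ -482.50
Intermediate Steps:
a(P, h) = P/4 - h/(2*(2 + P)) (a(P, h) = (P - (h + h)/(P + 2))/4 = (P - 2*h/(2 + P))/4 = P/4 - h/(2*(2 + P)))
R(H) = -6 + 2*H² (R(H) = (H² + H²) - 6 = 2*H² - 6 = -6 + 2*H²)
a(-1, 13)*R(6) - 37 = (((-1)² - 2*13 + 2*(-1))/(4*(2 - 1)))*(-6 + 2*6²) - 37 = ((¼)*(1 - 26 - 2)/1)*(-6 + 2*36) - 37 = ((¼)*1*(-27))*(-6 + 72) - 37 = -27/4*66 - 37 = -891/2 - 37 = -965/2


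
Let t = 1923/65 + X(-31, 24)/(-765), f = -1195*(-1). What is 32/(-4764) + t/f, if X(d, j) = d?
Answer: 85273534/4718057175 ≈ 0.018074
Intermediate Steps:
f = 1195
t = 294622/9945 (t = 1923/65 - 31/(-765) = 1923*(1/65) - 31*(-1/765) = 1923/65 + 31/765 = 294622/9945 ≈ 29.625)
32/(-4764) + t/f = 32/(-4764) + (294622/9945)/1195 = 32*(-1/4764) + (294622/9945)*(1/1195) = -8/1191 + 294622/11884275 = 85273534/4718057175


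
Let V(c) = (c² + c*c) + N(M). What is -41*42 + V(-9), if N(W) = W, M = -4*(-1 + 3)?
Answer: -1568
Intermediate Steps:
M = -8 (M = -4*2 = -8)
V(c) = -8 + 2*c² (V(c) = (c² + c*c) - 8 = (c² + c²) - 8 = 2*c² - 8 = -8 + 2*c²)
-41*42 + V(-9) = -41*42 + (-8 + 2*(-9)²) = -1722 + (-8 + 2*81) = -1722 + (-8 + 162) = -1722 + 154 = -1568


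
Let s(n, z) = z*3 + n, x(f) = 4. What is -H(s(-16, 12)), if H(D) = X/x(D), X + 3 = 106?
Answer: -103/4 ≈ -25.750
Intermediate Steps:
X = 103 (X = -3 + 106 = 103)
s(n, z) = n + 3*z (s(n, z) = 3*z + n = n + 3*z)
H(D) = 103/4
-H(s(-16, 12)) = -1*103/4 = -103/4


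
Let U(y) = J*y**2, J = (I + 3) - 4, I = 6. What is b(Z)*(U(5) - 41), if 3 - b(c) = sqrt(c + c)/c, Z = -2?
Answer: 252 + 84*I ≈ 252.0 + 84.0*I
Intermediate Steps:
J = 5 (J = (6 + 3) - 4 = 9 - 4 = 5)
b(c) = 3 - sqrt(2)/sqrt(c) (b(c) = 3 - sqrt(c + c)/c = 3 - sqrt(2*c)/c = 3 - sqrt(2)*sqrt(c)/c = 3 - sqrt(2)/sqrt(c))
U(y) = 5*y**2
b(Z)*(U(5) - 41) = (3 - sqrt(2)/sqrt(-2))*(5*5**2 - 41) = (3 - sqrt(2)*(-I*sqrt(2)/2))*(5*25 - 41) = (3 + I)*(125 - 41) = (3 + I)*84 = 252 + 84*I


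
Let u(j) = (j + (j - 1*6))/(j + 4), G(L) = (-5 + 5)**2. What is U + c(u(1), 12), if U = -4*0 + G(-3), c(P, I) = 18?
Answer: 18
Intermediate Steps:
G(L) = 0 (G(L) = 0**2 = 0)
u(j) = (-6 + 2*j)/(4 + j) (u(j) = (j + (j - 6))/(4 + j) = (j + (-6 + j))/(4 + j) = (-6 + 2*j)/(4 + j))
U = 0 (U = -4*0 + 0 = 0 + 0 = 0)
U + c(u(1), 12) = 0 + 18 = 18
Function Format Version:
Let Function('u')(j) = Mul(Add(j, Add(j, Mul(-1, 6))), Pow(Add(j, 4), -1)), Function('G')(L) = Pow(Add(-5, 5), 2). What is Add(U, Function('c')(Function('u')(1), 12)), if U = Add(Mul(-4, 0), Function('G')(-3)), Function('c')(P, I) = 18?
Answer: 18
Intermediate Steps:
Function('G')(L) = 0 (Function('G')(L) = Pow(0, 2) = 0)
Function('u')(j) = Mul(Pow(Add(4, j), -1), Add(-6, Mul(2, j))) (Function('u')(j) = Mul(Add(j, Add(j, -6)), Pow(Add(4, j), -1)) = Mul(Add(j, Add(-6, j)), Pow(Add(4, j), -1)) = Mul(Add(-6, Mul(2, j)), Pow(Add(4, j), -1)) = Mul(Pow(Add(4, j), -1), Add(-6, Mul(2, j))))
U = 0 (U = Add(Mul(-4, 0), 0) = Add(0, 0) = 0)
Add(U, Function('c')(Function('u')(1), 12)) = Add(0, 18) = 18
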